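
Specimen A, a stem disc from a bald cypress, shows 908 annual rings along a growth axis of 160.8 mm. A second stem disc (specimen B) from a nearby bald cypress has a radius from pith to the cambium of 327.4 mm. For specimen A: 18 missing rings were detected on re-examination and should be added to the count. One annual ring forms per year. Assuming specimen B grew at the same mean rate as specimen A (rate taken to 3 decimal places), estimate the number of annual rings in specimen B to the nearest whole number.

Specimen A: after corrections the count is 908 + 18 = 926 annual rings.
A: 160.8 mm over 926 years gives 160.8 / 926 ≈ 0.174 mm per year.
For B, 327.4 / 0.174 = 1881.61 years ≈ 1882 annual rings.

1882 annual rings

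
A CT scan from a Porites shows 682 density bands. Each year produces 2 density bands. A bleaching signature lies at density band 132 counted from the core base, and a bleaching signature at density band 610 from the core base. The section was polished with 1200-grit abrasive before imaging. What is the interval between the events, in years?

239 yr

The two markers are separated by 610 − 132 = 478 density bands.
Dividing by 2 density bands per year: 478 / 2 = 239 years.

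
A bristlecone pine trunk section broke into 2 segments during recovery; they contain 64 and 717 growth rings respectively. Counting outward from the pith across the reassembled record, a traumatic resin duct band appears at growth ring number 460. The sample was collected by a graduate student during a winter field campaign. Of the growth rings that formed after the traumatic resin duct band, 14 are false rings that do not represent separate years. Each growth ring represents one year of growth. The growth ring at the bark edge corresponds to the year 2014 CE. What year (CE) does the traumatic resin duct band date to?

1707 CE

Total growth rings = 64 + 717 = 781.
Between growth ring 460 and the bark edge there are 781 − 460 = 321 growth rings.
321 − 14 false = 307 true growth rings after the traumatic resin duct band.
2014 − 307 = 1707 CE.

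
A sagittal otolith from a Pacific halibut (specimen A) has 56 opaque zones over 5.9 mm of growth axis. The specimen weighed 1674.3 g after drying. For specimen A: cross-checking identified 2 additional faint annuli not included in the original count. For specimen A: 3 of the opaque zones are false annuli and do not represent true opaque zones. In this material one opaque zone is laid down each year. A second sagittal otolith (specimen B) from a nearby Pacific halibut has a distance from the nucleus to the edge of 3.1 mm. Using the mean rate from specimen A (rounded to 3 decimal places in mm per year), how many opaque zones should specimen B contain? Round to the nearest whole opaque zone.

Specimen A: true opaque zone count = 56 − 3 + 2 = 55.
A: 5.9 mm over 55 years gives 5.9 / 55 ≈ 0.107 mm per year.
For B, 3.1 / 0.107 = 28.97 years ≈ 29 opaque zones.

29 opaque zones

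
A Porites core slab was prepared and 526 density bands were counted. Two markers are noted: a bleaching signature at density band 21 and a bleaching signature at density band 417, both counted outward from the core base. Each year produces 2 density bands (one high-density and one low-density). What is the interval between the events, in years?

198 years

The two markers are separated by 417 − 21 = 396 density bands.
396 density bands at 2 per year is 396 / 2 = 198 years.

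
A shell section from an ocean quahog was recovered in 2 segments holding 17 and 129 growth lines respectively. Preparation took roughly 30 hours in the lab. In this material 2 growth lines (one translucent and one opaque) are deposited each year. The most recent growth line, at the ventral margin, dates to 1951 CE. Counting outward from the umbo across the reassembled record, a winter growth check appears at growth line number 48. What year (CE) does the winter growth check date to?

Total growth lines = 17 + 129 = 146.
146 − 48 = 98 growth lines lie beyond the winter growth check toward the ventral margin.
Dividing by 2 growth lines per year: 98 / 2 = 49 years.
1951 − 49 = 1902 CE.

1902 CE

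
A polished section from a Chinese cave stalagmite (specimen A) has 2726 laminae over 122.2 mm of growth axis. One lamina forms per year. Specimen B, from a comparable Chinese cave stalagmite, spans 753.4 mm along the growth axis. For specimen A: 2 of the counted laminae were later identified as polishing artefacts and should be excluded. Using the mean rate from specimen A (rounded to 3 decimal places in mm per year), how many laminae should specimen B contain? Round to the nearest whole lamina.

Specimen A: true lamina count = 2726 − 2 = 2724.
A: Mean rate = 122.2 mm / 2724 years ≈ 0.045 mm/year.
For B, 753.4 / 0.045 = 16742.22 years ≈ 16742 laminae.

16742 laminae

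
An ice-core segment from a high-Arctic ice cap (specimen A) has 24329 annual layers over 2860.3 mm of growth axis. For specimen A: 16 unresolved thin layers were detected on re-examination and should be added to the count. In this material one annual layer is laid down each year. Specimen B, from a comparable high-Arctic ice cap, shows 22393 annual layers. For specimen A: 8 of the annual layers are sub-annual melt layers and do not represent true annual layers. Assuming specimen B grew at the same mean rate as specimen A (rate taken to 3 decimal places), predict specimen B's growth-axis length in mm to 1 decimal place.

2642.4 mm

Specimen A: after corrections the count is 24329 − 8 + 16 = 24337 annual layers.
A: 2860.3 mm over 24337 years gives 2860.3 / 24337 ≈ 0.118 mm/yr.
Length of B = 0.118 × 22393 = 2642.4 mm.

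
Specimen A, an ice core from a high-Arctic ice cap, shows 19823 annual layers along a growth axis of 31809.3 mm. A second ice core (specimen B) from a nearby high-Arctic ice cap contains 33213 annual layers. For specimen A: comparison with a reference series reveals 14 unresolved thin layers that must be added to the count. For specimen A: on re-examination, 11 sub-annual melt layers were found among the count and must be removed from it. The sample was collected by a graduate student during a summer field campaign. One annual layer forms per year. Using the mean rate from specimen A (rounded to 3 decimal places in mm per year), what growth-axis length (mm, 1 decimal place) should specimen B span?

53273.7 mm

Specimen A: after corrections the count is 19823 − 11 + 14 = 19826 annual layers.
A: Mean rate = 31809.3 mm / 19826 years ≈ 1.604 mm per year.
For B, 1.604 mm/year × 33213 years = 53273.7 mm.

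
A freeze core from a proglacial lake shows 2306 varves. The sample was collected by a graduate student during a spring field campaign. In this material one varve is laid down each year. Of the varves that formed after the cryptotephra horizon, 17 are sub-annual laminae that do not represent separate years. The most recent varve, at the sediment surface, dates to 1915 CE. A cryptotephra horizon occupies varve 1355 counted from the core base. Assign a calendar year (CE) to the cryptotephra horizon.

981 CE

The cryptotephra horizon sits at varve 1355 from the core base, so 2306 − 1355 = 951 varves formed after it.
951 − 17 false = 934 true varves after the cryptotephra horizon.
Counting back 934 years from 1915 CE places the cryptotephra horizon in 1915 − 934 = 981 CE.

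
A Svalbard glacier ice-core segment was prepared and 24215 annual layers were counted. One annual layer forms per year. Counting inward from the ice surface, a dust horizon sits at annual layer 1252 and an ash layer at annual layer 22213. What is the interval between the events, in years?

The two markers are separated by 22213 − 1252 = 20961 annual layers.
One annual layer per year makes the interval 20961 years.

20961 years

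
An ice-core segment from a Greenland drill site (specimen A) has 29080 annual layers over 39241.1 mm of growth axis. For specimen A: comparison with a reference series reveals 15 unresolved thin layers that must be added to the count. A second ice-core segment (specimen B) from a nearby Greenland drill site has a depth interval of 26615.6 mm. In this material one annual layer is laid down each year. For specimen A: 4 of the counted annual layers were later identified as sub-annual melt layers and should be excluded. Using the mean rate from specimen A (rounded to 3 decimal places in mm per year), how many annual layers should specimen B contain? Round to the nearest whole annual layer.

Specimen A: after corrections the count is 29080 − 4 + 15 = 29091 annual layers.
A: Mean rate = 39241.1 mm / 29091 years ≈ 1.349 mm/yr.
Specimen B: 26615.6 mm / 1.349 mm per year = 19729.87 years ≈ 19730 annual layers.

19730 annual layers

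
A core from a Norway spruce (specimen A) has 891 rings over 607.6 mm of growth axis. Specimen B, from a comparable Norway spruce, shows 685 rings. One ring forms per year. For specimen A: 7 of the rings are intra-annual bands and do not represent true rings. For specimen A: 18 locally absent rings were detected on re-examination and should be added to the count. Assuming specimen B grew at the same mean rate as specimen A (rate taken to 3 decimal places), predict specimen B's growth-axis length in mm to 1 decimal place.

461.7 mm

Specimen A: correcting the raw count gives 891 − 7 + 18 = 902 true rings.
A: 607.6 mm over 902 years gives 607.6 / 902 ≈ 0.674 mm/yr.
B's length ≈ 0.674 × 685 = 461.7 mm.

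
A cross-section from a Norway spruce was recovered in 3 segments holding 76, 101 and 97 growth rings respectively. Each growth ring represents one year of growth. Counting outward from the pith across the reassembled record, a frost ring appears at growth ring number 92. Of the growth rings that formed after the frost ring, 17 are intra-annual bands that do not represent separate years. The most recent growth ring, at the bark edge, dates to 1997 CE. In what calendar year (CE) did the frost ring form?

Total growth rings = 76 + 101 + 97 = 274.
Between growth ring 92 and the bark edge there are 274 − 92 = 182 growth rings.
Removing the 17 false growth rings leaves 182 − 17 = 165 true growth rings beyond the frost ring.
1997 − 165 = 1832 CE.

1832 CE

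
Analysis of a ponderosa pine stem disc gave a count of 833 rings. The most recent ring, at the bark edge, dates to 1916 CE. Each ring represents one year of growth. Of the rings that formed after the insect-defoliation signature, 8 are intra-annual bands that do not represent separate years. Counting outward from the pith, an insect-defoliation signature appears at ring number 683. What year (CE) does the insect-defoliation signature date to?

Between ring 683 and the bark edge there are 833 − 683 = 150 rings.
Excluding 8 false rings: 150 − 8 = 142.
The ring at the bark edge is 1916 CE, so the insect-defoliation signature dates to 1916 − 142 = 1774 CE.

1774 CE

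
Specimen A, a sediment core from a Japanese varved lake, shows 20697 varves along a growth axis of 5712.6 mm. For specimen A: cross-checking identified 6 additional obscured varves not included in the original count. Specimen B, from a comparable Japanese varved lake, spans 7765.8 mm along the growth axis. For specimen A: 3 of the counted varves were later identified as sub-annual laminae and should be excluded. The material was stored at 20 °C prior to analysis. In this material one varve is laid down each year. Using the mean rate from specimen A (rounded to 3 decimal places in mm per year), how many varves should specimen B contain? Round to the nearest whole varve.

28137 varves

Specimen A: after corrections the count is 20697 − 3 + 6 = 20700 varves.
A: 5712.6 mm over 20700 years gives 5712.6 / 20700 ≈ 0.276 mm/year.
B spans 7765.8 / 0.276 = 28136.96 years ≈ 28137 varves.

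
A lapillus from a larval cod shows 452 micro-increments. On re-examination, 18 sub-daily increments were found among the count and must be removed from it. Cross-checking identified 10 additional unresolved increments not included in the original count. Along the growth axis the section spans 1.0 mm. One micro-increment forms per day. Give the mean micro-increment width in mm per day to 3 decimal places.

0.002 mm per day

Adjusted count: 452 − 18 + 10 = 444 micro-increments.
Mean rate = 1.0 mm / 444 days ≈ 0.002 mm per day.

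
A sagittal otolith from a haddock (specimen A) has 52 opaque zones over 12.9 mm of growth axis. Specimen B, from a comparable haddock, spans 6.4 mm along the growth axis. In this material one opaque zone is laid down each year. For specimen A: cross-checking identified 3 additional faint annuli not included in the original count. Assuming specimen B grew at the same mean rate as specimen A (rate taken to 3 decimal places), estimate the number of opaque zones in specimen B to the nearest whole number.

Specimen A: adjusted count: 52 + 3 = 55 opaque zones.
A: Extension rate ≈ 12.9 / 55 = 0.235 mm per year.
For B, 6.4 / 0.235 = 27.23 years ≈ 27 opaque zones.

27 opaque zones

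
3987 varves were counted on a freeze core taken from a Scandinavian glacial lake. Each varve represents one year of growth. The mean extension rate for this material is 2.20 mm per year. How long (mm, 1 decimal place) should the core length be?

8771.4 mm

The record spans 3987 years at 2.20 mm per year.
3987 years at 2.20 mm/year gives 2.20 × 3987 = 8771.4 mm.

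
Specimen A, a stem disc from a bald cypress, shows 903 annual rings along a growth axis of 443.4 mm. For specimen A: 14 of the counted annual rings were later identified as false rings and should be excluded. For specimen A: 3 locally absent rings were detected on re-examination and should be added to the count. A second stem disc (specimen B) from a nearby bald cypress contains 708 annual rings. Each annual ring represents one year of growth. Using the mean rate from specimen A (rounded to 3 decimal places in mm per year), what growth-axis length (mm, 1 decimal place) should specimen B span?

Specimen A: correcting the raw count gives 903 − 14 + 3 = 892 true annual rings.
A: Extension rate ≈ 443.4 / 892 = 0.497 mm per year.
Length of B = 0.497 × 708 = 351.9 mm.

351.9 mm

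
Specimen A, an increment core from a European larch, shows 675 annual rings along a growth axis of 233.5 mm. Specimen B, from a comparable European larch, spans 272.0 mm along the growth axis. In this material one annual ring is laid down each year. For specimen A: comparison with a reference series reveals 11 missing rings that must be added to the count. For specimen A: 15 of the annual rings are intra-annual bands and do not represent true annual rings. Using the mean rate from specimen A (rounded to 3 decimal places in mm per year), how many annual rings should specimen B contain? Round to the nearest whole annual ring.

782 annual rings

Specimen A: adjusted count: 675 − 15 + 11 = 671 annual rings.
A: 233.5 mm over 671 years gives 233.5 / 671 ≈ 0.348 mm/yr.
B spans 272.0 / 0.348 = 781.61 years ≈ 782 annual rings.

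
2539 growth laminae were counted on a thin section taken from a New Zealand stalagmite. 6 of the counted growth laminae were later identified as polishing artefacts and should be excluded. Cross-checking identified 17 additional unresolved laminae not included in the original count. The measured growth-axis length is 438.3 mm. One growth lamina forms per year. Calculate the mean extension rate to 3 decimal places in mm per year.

0.172 mm per year

Correcting the raw count gives 2539 − 6 + 17 = 2550 true growth laminae.
Extension rate ≈ 438.3 / 2550 = 0.172 mm per year.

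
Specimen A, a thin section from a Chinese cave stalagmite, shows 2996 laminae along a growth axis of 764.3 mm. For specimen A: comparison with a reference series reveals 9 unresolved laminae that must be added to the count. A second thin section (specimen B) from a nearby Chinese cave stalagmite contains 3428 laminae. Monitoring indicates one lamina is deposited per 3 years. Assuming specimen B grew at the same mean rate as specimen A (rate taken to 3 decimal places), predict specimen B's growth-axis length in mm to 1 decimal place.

874.1 mm

Specimen A: after corrections the count is 2996 + 9 = 3005 laminae.
Specimen A: 3005 laminae at 3 years each span 3005 × 3 = 9015 years.
A: Extension rate ≈ 764.3 / 9015 = 0.085 mm per year.
Specimen B: 3428 laminae at 3 years each span 3428 × 3 = 10284 years. Length of B = 0.085 × 10284 = 874.1 mm.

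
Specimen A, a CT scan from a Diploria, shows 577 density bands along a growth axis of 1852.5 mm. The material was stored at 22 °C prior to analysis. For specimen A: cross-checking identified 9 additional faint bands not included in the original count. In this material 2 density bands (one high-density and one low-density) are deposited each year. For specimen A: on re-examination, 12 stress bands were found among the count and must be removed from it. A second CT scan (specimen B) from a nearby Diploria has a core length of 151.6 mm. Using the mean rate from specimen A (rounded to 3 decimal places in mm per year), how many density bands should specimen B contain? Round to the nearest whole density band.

Specimen A: correcting the raw count gives 577 − 12 + 9 = 574 true density bands.
Specimen A: with 2 density bands per year, 574 / 2 = 287 years.
A: Extension rate ≈ 1852.5 / 287 = 6.455 mm per year.
B spans 151.6 / 6.455 = 23.49 years; at 2 density bands per year that is 23.49 × 2 ≈ 47 density bands.

47 density bands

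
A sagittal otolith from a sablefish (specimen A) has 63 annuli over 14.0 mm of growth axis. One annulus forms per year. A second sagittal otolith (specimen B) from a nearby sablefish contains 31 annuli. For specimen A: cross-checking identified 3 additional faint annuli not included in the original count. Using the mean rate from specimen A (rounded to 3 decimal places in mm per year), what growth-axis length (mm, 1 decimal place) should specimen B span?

6.6 mm

Specimen A: true annulus count = 63 + 3 = 66.
A: 14.0 mm over 66 years gives 14.0 / 66 ≈ 0.212 mm per year.
B's length ≈ 0.212 × 31 = 6.6 mm.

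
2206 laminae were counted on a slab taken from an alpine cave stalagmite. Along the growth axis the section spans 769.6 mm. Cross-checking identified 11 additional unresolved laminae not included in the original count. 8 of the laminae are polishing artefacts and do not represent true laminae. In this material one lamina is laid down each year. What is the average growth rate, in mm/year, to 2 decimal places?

0.35 mm/year

Adjusted count: 2206 − 8 + 11 = 2209 laminae.
769.6 mm over 2209 years gives 769.6 / 2209 ≈ 0.35 mm/year.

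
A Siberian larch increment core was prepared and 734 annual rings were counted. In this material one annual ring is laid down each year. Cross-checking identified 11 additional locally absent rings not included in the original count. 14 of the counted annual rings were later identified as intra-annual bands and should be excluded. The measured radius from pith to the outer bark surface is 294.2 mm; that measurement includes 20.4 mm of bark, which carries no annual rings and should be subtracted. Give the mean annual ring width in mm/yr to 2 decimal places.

0.37 mm/yr

Correcting the raw count gives 734 − 14 + 11 = 731 true annual rings.
The growth record spans 294.2 − 20.4 = 273.8 mm.
Mean rate = 273.8 mm / 731 years ≈ 0.37 mm/yr.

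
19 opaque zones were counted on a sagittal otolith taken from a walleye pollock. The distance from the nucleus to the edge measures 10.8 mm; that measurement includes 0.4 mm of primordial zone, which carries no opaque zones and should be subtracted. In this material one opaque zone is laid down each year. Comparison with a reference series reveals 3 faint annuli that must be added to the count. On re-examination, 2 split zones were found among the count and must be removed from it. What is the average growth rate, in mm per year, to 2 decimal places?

0.52 mm per year

After corrections the count is 19 − 2 + 3 = 20 opaque zones.
Net length = 10.8 − 0.4 = 10.4 mm.
Mean rate = 10.4 mm / 20 years ≈ 0.52 mm per year.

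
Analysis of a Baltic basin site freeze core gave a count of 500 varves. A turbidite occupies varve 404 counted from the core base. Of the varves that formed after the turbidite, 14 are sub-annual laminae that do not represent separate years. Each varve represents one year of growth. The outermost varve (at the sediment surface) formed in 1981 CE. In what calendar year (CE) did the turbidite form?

Between varve 404 and the sediment surface there are 500 − 404 = 96 varves.
Removing the 14 false varves leaves 96 − 14 = 82 true varves beyond the turbidite.
Counting back 82 years from 1981 CE places the turbidite in 1981 − 82 = 1899 CE.

1899 CE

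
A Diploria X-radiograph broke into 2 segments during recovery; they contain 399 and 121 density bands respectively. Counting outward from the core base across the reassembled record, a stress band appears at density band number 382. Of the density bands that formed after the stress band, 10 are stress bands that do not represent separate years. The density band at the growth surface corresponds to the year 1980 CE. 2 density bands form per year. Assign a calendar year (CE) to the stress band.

1916 CE

Total density bands = 399 + 121 = 520.
The stress band sits at density band 382 from the core base, so 520 − 382 = 138 density bands formed after it.
Removing the 10 false density bands leaves 138 − 10 = 128 true density bands beyond the stress band.
128 density bands at 2 per year is 128 / 2 = 64 years.
1980 − 64 = 1916 CE.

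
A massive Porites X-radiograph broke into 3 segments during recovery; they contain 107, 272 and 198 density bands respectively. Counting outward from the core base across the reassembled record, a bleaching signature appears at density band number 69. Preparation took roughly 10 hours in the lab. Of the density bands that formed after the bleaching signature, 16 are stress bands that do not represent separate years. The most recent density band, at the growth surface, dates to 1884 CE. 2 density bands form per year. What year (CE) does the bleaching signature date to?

Total density bands = 107 + 272 + 198 = 577.
The bleaching signature sits at density band 69 from the core base, so 577 − 69 = 508 density bands formed after it.
508 − 16 false = 492 true density bands after the bleaching signature.
Dividing by 2 density bands per year: 492 / 2 = 246 years.
1884 − 246 = 1638 CE.

1638 CE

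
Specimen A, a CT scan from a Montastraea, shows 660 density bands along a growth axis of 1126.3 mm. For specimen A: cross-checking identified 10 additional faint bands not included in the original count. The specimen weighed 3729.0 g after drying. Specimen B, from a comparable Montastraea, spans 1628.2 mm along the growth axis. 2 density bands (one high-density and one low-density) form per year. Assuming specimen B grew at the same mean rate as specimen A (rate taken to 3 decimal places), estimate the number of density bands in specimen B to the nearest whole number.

969 density bands

Specimen A: after corrections the count is 660 + 10 = 670 density bands.
Specimen A: dividing by 2 density bands per year: 670 / 2 = 335 years.
A: 1126.3 mm over 335 years gives 1126.3 / 335 ≈ 3.362 mm/yr.
For B, 1628.2 / 3.362 = 484.30 years; at 2 density bands per year that is 484.30 × 2 ≈ 969 density bands.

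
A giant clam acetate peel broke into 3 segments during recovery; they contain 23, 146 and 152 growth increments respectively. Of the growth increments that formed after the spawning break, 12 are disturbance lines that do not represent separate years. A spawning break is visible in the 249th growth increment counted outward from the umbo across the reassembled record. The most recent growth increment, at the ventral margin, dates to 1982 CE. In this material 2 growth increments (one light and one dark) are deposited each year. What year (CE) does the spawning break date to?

1952 CE

Total growth increments = 23 + 146 + 152 = 321.
The spawning break sits at growth increment 249 from the umbo, so 321 − 249 = 72 growth increments formed after it.
Removing the 12 false growth increments leaves 72 − 12 = 60 true growth increments beyond the spawning break.
Dividing by 2 growth increments per year: 60 / 2 = 30 years.
Counting back 30 years from 1982 CE places the spawning break in 1982 − 30 = 1952 CE.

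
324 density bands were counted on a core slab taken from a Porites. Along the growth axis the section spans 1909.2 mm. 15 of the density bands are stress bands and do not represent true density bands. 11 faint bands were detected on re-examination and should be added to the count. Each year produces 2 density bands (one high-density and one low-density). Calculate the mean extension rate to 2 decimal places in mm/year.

True density band count = 324 − 15 + 11 = 320.
Dividing by 2 density bands per year: 320 / 2 = 160 years.
Extension rate ≈ 1909.2 / 160 = 11.93 mm/year.

11.93 mm/year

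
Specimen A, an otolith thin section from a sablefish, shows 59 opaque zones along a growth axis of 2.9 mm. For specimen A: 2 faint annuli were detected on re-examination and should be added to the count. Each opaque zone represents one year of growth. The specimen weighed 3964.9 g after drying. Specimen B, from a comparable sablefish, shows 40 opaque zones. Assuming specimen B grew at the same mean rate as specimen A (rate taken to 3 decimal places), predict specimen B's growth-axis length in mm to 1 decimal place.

1.9 mm

Specimen A: after corrections the count is 59 + 2 = 61 opaque zones.
A: 2.9 mm over 61 years gives 2.9 / 61 ≈ 0.048 mm/year.
B's length ≈ 0.048 × 40 = 1.9 mm.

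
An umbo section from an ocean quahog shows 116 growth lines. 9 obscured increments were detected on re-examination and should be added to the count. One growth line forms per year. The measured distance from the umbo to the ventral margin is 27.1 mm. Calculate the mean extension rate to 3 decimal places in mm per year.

After corrections the count is 116 + 9 = 125 growth lines.
Extension rate ≈ 27.1 / 125 = 0.217 mm per year.

0.217 mm per year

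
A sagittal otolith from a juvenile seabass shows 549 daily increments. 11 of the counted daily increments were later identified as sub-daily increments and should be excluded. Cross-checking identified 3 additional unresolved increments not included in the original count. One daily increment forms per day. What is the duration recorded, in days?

Correcting the raw count gives 549 − 11 + 3 = 541 true daily increments.
With a one-to-one daily increment periodicity this is 541 days.

541 d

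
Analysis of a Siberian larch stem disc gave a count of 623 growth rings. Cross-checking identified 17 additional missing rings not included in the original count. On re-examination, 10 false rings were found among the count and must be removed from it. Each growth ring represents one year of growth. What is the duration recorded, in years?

630 years

Correcting the raw count gives 623 − 10 + 17 = 630 true growth rings.
At one growth ring per year, that is 630 years.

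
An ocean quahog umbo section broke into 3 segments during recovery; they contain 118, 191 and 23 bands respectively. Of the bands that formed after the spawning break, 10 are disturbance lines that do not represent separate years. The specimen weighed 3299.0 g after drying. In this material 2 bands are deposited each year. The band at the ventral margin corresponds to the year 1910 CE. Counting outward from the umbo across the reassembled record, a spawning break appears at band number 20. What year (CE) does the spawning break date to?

1759 CE

Total bands = 118 + 191 + 23 = 332.
332 − 20 = 312 bands lie beyond the spawning break toward the ventral margin.
Removing the 10 false bands leaves 312 − 10 = 302 true bands beyond the spawning break.
Dividing by 2 bands per year: 302 / 2 = 151 years.
Counting back 151 years from 1910 CE places the spawning break in 1910 − 151 = 1759 CE.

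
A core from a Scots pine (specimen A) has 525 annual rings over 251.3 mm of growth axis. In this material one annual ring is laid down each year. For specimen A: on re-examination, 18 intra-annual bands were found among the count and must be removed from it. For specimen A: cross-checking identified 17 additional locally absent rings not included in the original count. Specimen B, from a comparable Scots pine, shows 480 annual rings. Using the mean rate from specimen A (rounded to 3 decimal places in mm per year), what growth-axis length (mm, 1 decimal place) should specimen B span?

Specimen A: correcting the raw count gives 525 − 18 + 17 = 524 true annual rings.
A: Mean rate = 251.3 mm / 524 years ≈ 0.480 mm/year.
For B, 0.480 mm/year × 480 years = 230.4 mm.

230.4 mm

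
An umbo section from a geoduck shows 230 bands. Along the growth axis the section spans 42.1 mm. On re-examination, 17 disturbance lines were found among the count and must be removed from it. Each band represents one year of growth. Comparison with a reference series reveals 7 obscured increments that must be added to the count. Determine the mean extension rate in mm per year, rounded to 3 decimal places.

0.191 mm per year

After corrections the count is 230 − 17 + 7 = 220 bands.
Extension rate ≈ 42.1 / 220 = 0.191 mm per year.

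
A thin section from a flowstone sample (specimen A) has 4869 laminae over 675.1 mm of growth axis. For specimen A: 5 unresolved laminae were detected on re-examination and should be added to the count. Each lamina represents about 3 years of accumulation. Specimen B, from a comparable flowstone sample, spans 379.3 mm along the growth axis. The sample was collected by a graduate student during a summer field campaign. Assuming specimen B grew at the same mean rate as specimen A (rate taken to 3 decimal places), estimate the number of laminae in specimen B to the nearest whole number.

2749 laminae

Specimen A: after corrections the count is 4869 + 5 = 4874 laminae.
Specimen A: at 3 years per lamina, 4874 × 3 = 14622 years.
A: 675.1 mm over 14622 years gives 675.1 / 14622 ≈ 0.046 mm/year.
For B, 379.3 / 0.046 = 8245.65 years; at 3 years per lamina that is 8245.65 / 3 ≈ 2749 laminae.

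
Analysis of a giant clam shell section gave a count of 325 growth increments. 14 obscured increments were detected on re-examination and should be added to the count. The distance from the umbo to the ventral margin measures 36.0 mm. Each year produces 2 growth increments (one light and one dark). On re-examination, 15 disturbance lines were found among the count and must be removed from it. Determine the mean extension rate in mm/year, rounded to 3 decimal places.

Correcting the raw count gives 325 − 15 + 14 = 324 true growth increments.
324 growth increments at 2 per year is 324 / 2 = 162 years.
Extension rate ≈ 36.0 / 162 = 0.222 mm/year.

0.222 mm/year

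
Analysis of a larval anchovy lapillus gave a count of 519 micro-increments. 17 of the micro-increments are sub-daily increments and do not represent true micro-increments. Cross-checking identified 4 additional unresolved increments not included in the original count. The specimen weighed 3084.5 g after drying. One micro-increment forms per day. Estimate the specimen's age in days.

506 days

Adjusted count: 519 − 17 + 4 = 506 micro-increments.
One micro-increment per day makes the duration 506 days.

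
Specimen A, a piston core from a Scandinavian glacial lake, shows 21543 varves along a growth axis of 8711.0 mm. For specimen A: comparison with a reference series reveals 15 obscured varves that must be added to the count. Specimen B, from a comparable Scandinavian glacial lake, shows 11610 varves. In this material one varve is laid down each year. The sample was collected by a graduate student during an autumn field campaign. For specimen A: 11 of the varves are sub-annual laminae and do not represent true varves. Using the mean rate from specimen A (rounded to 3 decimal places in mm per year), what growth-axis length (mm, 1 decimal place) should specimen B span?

4690.4 mm

Specimen A: adjusted count: 21543 − 11 + 15 = 21547 varves.
A: Mean rate = 8711.0 mm / 21547 years ≈ 0.404 mm per year.
Length of B = 0.404 × 11610 = 4690.4 mm.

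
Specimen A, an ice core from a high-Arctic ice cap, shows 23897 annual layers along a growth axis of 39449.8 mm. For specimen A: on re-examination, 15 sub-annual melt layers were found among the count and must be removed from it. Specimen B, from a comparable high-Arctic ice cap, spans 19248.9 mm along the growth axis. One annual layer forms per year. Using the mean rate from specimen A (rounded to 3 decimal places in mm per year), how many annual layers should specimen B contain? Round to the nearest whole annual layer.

Specimen A: after corrections the count is 23897 − 15 = 23882 annual layers.
A: Extension rate ≈ 39449.8 / 23882 = 1.652 mm per year.
Specimen B: 19248.9 mm / 1.652 mm per year = 11651.88 years ≈ 11652 annual layers.

11652 annual layers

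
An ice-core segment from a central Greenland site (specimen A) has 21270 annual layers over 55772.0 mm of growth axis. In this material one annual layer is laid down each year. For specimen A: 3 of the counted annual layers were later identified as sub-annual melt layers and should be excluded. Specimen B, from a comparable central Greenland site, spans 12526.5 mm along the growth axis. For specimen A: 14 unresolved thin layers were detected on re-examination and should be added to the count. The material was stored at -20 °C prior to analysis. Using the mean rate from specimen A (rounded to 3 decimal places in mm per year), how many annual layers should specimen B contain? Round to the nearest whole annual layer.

4779 annual layers

Specimen A: true annual layer count = 21270 − 3 + 14 = 21281.
A: 55772.0 mm over 21281 years gives 55772.0 / 21281 ≈ 2.621 mm/year.
B spans 12526.5 / 2.621 = 4779.28 years ≈ 4779 annual layers.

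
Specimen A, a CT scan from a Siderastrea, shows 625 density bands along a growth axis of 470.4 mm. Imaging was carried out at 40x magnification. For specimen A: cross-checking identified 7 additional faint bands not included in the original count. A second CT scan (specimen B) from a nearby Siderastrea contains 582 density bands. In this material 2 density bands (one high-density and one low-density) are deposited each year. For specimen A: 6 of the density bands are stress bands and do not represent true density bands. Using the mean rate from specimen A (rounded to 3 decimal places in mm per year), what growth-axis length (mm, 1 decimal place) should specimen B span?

437.4 mm

Specimen A: adjusted count: 625 − 6 + 7 = 626 density bands.
Specimen A: with 2 density bands per year, 626 / 2 = 313 years.
A: 470.4 mm over 313 years gives 470.4 / 313 ≈ 1.503 mm/year.
Specimen B: with 2 density bands per year, 582 / 2 = 291 years. For B, 1.503 mm/year × 291 years = 437.4 mm.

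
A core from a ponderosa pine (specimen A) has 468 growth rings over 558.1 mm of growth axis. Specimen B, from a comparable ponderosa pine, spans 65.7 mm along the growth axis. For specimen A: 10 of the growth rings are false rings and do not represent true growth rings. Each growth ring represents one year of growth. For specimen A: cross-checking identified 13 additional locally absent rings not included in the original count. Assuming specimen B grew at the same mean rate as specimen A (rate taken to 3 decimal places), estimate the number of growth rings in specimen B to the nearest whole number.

55 growth rings

Specimen A: adjusted count: 468 − 10 + 13 = 471 growth rings.
A: 558.1 mm over 471 years gives 558.1 / 471 ≈ 1.185 mm per year.
Specimen B: 65.7 mm / 1.185 mm per year = 55.44 years ≈ 55 growth rings.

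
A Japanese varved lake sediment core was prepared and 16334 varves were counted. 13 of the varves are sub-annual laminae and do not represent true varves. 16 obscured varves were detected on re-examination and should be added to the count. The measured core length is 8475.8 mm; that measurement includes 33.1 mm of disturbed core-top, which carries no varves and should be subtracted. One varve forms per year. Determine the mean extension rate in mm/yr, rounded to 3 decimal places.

0.517 mm/yr

Adjusted count: 16334 − 13 + 16 = 16337 varves.
Removing the 33.1 mm offcut leaves 8475.8 − 33.1 = 8442.7 mm.
Extension rate ≈ 8442.7 / 16337 = 0.517 mm/yr.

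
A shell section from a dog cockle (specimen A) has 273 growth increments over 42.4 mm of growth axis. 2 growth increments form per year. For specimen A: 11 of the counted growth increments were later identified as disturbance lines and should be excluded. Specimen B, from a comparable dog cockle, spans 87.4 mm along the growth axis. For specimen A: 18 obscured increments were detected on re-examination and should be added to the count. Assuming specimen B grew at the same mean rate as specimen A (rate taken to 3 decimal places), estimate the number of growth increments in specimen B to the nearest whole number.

Specimen A: after corrections the count is 273 − 11 + 18 = 280 growth increments.
Specimen A: 280 growth increments at 2 per year is 280 / 2 = 140 years.
A: 42.4 mm over 140 years gives 42.4 / 140 ≈ 0.303 mm per year.
Specimen B: 87.4 mm / 0.303 mm per year = 288.45 years; at 2 growth increments per year that is 288.45 × 2 ≈ 577 growth increments.

577 growth increments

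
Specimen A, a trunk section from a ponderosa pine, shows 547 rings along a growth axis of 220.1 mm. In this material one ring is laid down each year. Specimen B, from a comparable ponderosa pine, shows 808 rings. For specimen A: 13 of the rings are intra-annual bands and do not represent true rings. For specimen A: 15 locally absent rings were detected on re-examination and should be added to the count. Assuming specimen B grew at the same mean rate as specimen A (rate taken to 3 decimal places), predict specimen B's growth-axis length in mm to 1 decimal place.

324.0 mm

Specimen A: adjusted count: 547 − 13 + 15 = 549 rings.
A: 220.1 mm over 549 years gives 220.1 / 549 ≈ 0.401 mm/year.
For B, 0.401 mm/year × 808 years = 324.0 mm.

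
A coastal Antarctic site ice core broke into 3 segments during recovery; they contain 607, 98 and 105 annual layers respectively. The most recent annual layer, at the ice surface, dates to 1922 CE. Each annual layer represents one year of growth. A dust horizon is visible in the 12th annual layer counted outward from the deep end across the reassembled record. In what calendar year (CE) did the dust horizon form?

Total annual layers = 607 + 98 + 105 = 810.
Between annual layer 12 and the ice surface there are 810 − 12 = 798 annual layers.
The annual layer at the ice surface is 1922 CE, so the dust horizon dates to 1922 − 798 = 1124 CE.

1124 CE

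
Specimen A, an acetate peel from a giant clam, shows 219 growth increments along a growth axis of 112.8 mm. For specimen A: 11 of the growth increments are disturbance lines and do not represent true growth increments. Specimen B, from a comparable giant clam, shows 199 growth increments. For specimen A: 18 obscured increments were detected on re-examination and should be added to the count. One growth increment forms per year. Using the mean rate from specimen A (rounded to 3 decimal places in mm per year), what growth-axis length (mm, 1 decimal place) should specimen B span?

99.3 mm

Specimen A: adjusted count: 219 − 11 + 18 = 226 growth increments.
A: Extension rate ≈ 112.8 / 226 = 0.499 mm/yr.
Length of B = 0.499 × 199 = 99.3 mm.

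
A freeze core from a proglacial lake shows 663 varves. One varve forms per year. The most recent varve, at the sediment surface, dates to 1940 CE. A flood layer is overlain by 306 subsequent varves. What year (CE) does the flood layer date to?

306 varves formed after the flood layer.
The varve at the sediment surface is 1940 CE, so the flood layer dates to 1940 − 306 = 1634 CE.

1634 CE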